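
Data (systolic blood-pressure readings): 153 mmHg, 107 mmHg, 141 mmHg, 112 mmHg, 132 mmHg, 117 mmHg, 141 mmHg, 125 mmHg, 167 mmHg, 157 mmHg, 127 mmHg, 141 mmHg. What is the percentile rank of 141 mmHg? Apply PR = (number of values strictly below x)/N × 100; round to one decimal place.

N = 12.
Strictly below 141: 6. Equal to 141: 3.
PR = 6/12 × 100 = 50.0

50.0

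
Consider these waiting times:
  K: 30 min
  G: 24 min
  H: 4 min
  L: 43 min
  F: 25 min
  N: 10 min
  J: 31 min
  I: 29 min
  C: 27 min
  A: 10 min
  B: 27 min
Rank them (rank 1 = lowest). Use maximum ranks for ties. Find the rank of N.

3

Sorted (ascending): 4, 10, 10, 24, 25, 27, 27, 29, 30, 31, 43
The 2 values of 10 occupy positions 2–3 → each gets rank 3.
The 2 values of 27 occupy positions 6–7 → each gets rank 7.
N has value 10 min → rank 3.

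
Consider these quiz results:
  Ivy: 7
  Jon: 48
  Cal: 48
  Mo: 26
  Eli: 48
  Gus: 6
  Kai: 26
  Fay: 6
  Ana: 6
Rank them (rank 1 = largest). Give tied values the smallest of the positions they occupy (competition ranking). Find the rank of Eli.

1

Sorted (descending): 48, 48, 48, 26, 26, 7, 6, 6, 6
The 3 values of 48 occupy positions 1–3 → each gets rank 1.
The 2 values of 26 occupy positions 4–5 → each gets rank 4.
The 3 values of 6 occupy positions 7–9 → each gets rank 7.
Eli has value 48 → rank 1.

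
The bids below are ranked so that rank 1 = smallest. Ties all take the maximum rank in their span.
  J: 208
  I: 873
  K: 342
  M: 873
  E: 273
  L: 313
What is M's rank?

Sorted (ascending): 208, 273, 313, 342, 873, 873
The 2 values of 873 occupy positions 5–6 → each gets rank 6.
M has value 873 → rank 6.

6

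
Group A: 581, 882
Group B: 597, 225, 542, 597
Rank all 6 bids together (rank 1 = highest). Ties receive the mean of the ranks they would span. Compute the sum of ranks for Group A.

5

Sorted (descending): 882, 597, 597, 581, 542, 225
The 2 values of 597 occupy positions 2–3 → average rank (2+3)/2 = 2.5.
Group A values → pooled ranks: 581→4, 882→1
Rank sum = 4 + 1 = 5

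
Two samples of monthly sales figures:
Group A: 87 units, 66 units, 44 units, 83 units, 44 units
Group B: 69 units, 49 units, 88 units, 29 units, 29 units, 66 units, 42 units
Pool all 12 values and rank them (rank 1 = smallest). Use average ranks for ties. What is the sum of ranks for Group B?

40.5

Sorted (ascending): 29, 29, 42, 44, 44, 49, 66, 66, 69, 83, 87, 88
The 2 values of 29 occupy positions 1–2 → average rank (1+2)/2 = 1.5.
The 2 values of 44 occupy positions 4–5 → average rank (4+5)/2 = 4.5.
The 2 values of 66 occupy positions 7–8 → average rank (7+8)/2 = 7.5.
Group B values → pooled ranks: 69→9, 49→6, 88→12, 29→1.5, 29→1.5, 66→7.5, 42→3
Rank sum = 9 + 6 + 12 + 1.5 + 1.5 + 7.5 + 3 = 40.5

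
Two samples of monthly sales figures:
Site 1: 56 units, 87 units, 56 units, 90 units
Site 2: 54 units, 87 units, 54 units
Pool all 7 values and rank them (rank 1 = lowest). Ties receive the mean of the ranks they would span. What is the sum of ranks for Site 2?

8.5

Sorted (ascending): 54, 54, 56, 56, 87, 87, 90
The 2 values of 54 occupy positions 1–2 → average rank (1+2)/2 = 1.5.
The 2 values of 56 occupy positions 3–4 → average rank (3+4)/2 = 3.5.
The 2 values of 87 occupy positions 5–6 → average rank (5+6)/2 = 5.5.
Site 2 values → pooled ranks: 54→1.5, 87→5.5, 54→1.5
Rank sum = 1.5 + 5.5 + 1.5 = 8.5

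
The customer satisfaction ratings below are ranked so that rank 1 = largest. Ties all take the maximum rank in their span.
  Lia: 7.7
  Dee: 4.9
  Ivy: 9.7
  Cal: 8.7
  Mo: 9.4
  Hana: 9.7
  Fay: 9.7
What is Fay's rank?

Sorted (descending): 9.7, 9.7, 9.7, 9.4, 8.7, 7.7, 4.9
The 3 values of 9.7 occupy positions 1–3 → each gets rank 3.
Fay has value 9.7 → rank 3.

3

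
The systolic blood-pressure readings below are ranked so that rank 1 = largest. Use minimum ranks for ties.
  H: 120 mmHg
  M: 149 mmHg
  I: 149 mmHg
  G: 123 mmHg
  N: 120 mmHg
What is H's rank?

4

Sorted (descending): 149, 149, 123, 120, 120
The 2 values of 149 occupy positions 1–2 → each gets rank 1.
The 2 values of 120 occupy positions 4–5 → each gets rank 4.
H has value 120 mmHg → rank 4.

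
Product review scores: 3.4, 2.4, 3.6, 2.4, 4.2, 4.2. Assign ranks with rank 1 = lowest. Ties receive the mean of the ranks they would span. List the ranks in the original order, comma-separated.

3, 1.5, 4, 1.5, 5.5, 5.5

Sorted (ascending): 2.4, 2.4, 3.4, 3.6, 4.2, 4.2
The 2 values of 2.4 occupy positions 1–2 → average rank (1+2)/2 = 1.5.
The 2 values of 4.2 occupy positions 5–6 → average rank (5+6)/2 = 5.5.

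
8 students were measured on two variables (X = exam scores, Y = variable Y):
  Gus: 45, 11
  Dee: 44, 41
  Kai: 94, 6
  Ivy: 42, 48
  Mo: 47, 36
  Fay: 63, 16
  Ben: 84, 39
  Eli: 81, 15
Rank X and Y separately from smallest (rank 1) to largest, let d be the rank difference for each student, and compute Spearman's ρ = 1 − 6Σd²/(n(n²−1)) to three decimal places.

Ranks of variable 1: 3, 2, 8, 1, 4, 5, 7, 6
Ranks of variable 2: 2, 7, 1, 8, 5, 4, 6, 3
d = r₁ − r₂: 1, -5, 7, -7, -1, 1, 1, 3
d²: 1, 25, 49, 49, 1, 1, 1, 9; Σd² = 136
ρ = 1 − 6·136/(8·63) = 1 − 816/504 = -0.619

-0.619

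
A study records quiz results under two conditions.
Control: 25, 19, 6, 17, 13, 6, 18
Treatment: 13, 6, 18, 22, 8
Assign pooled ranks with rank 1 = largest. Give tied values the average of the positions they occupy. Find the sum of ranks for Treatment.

Sorted (descending): 25, 22, 19, 18, 18, 17, 13, 13, 8, 6, 6, 6
The 2 values of 18 occupy positions 4–5 → average rank (4+5)/2 = 4.5.
The 2 values of 13 occupy positions 7–8 → average rank (7+8)/2 = 7.5.
The 3 values of 6 occupy positions 10–12 → average rank 11.
Treatment values → pooled ranks: 13→7.5, 6→11, 18→4.5, 22→2, 8→9
Rank sum = 7.5 + 11 + 4.5 + 2 + 9 = 34

34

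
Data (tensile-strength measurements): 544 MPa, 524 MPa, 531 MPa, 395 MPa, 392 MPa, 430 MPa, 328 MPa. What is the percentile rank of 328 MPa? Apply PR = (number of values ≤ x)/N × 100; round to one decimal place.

N = 7.
Strictly below 328: 0. Equal to 328: 1.
PR = 1/7 × 100 = 14.3

14.3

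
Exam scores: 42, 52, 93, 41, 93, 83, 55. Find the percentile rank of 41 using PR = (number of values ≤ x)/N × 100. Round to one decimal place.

N = 7.
Strictly below 41: 0. Equal to 41: 1.
PR = 1/7 × 100 = 14.3

14.3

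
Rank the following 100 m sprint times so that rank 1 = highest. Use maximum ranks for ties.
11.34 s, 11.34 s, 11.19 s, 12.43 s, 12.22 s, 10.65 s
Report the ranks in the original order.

4, 4, 5, 1, 2, 6

Sorted (descending): 12.43, 12.22, 11.34, 11.34, 11.19, 10.65
The 2 values of 11.34 occupy positions 3–4 → each gets rank 4.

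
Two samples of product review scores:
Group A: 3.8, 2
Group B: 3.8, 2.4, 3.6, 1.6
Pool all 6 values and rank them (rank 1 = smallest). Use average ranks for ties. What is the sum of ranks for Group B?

Sorted (ascending): 1.6, 2, 2.4, 3.6, 3.8, 3.8
The 2 values of 3.8 occupy positions 5–6 → average rank (5+6)/2 = 5.5.
Group B values → pooled ranks: 3.8→5.5, 2.4→3, 3.6→4, 1.6→1
Rank sum = 5.5 + 3 + 4 + 1 = 13.5

13.5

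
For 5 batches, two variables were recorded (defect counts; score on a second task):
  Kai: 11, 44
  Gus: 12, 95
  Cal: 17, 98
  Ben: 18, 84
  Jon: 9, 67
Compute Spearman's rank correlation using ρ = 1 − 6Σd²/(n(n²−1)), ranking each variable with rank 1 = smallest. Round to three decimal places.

Ranks of variable 1: 2, 3, 4, 5, 1
Ranks of variable 2: 1, 4, 5, 3, 2
d = r₁ − r₂: 1, -1, -1, 2, -1
d²: 1, 1, 1, 4, 1; Σd² = 8
ρ = 1 − 6·8/(5·24) = 1 − 48/120 = 0.600

0.600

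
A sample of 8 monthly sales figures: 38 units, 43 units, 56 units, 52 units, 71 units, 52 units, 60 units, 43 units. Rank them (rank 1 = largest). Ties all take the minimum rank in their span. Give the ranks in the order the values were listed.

8, 6, 3, 4, 1, 4, 2, 6

Sorted (descending): 71, 60, 56, 52, 52, 43, 43, 38
The 2 values of 52 occupy positions 4–5 → each gets rank 4.
The 2 values of 43 occupy positions 6–7 → each gets rank 6.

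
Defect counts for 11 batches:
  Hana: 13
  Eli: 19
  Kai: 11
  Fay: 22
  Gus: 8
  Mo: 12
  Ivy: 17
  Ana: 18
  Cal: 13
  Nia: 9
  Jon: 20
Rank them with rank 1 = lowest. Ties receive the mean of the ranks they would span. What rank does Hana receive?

5.5

Sorted (ascending): 8, 9, 11, 12, 13, 13, 17, 18, 19, 20, 22
The 2 values of 13 occupy positions 5–6 → average rank (5+6)/2 = 5.5.
Hana has value 13 → rank 5.5.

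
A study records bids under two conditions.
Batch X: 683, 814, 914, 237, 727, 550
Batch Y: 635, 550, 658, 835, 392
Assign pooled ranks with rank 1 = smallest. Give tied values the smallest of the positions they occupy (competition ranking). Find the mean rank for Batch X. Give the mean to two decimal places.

6.50

Sorted (ascending): 237, 392, 550, 550, 635, 658, 683, 727, 814, 835, 914
The 2 values of 550 occupy positions 3–4 → each gets rank 3.
Batch X values → pooled ranks: 683→7, 814→9, 914→11, 237→1, 727→8, 550→3
Mean rank = (7 + 9 + 11 + 1 + 8 + 3) / 6 = 6.50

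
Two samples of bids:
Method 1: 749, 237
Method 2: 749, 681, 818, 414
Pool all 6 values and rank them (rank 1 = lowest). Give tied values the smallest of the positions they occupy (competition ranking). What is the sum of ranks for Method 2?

15

Sorted (ascending): 237, 414, 681, 749, 749, 818
The 2 values of 749 occupy positions 4–5 → each gets rank 4.
Method 2 values → pooled ranks: 749→4, 681→3, 818→6, 414→2
Rank sum = 4 + 3 + 6 + 2 = 15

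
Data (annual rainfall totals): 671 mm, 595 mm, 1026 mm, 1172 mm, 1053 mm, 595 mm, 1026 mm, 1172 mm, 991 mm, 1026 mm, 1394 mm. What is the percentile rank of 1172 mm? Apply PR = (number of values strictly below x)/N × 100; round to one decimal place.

72.7

N = 11.
Strictly below 1172: 8. Equal to 1172: 2.
PR = 8/11 × 100 = 72.7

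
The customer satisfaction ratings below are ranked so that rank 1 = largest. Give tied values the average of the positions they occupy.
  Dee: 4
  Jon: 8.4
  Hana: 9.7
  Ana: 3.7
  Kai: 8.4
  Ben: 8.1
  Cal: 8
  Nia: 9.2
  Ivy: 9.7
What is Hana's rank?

1.5

Sorted (descending): 9.7, 9.7, 9.2, 8.4, 8.4, 8.1, 8, 4, 3.7
The 2 values of 9.7 occupy positions 1–2 → average rank (1+2)/2 = 1.5.
The 2 values of 8.4 occupy positions 4–5 → average rank (4+5)/2 = 4.5.
Hana has value 9.7 → rank 1.5.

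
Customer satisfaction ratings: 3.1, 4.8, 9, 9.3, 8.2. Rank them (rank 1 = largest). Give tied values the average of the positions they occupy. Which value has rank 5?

Sorted (descending): 9.3, 9, 8.2, 4.8, 3.1
No ties — each value takes its position as its rank.
Rank 5 → value 3.1.

3.1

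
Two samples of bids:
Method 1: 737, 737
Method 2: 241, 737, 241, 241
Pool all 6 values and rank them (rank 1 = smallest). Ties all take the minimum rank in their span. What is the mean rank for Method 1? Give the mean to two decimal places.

4.00

Sorted (ascending): 241, 241, 241, 737, 737, 737
The 3 values of 241 occupy positions 1–3 → each gets rank 1.
The 3 values of 737 occupy positions 4–6 → each gets rank 4.
Method 1 values → pooled ranks: 737→4, 737→4
Mean rank = (4 + 4) / 2 = 4.00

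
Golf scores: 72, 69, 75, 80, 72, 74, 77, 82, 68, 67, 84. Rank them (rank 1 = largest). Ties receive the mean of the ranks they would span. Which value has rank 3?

Sorted (descending): 84, 82, 80, 77, 75, 74, 72, 72, 69, 68, 67
The 2 values of 72 occupy positions 7–8 → average rank (7+8)/2 = 7.5.
Rank 3 → value 80.

80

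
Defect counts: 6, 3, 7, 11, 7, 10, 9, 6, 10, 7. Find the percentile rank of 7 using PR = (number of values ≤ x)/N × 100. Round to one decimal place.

N = 10.
Strictly below 7: 3. Equal to 7: 3.
PR = 6/10 × 100 = 60.0

60.0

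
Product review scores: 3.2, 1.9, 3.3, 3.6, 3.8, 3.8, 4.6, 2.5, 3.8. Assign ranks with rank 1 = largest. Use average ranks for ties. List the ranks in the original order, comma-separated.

7, 9, 6, 5, 3, 3, 1, 8, 3

Sorted (descending): 4.6, 3.8, 3.8, 3.8, 3.6, 3.3, 3.2, 2.5, 1.9
The 3 values of 3.8 occupy positions 2–4 → average rank 3.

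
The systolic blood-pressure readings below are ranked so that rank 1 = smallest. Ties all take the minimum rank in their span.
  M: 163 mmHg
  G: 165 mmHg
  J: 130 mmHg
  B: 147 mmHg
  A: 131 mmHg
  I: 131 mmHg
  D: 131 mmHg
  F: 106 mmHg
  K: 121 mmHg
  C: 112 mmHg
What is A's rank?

5

Sorted (ascending): 106, 112, 121, 130, 131, 131, 131, 147, 163, 165
The 3 values of 131 occupy positions 5–7 → each gets rank 5.
A has value 131 mmHg → rank 5.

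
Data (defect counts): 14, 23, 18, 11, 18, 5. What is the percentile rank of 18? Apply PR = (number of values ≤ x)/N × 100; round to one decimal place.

83.3

N = 6.
Strictly below 18: 3. Equal to 18: 2.
PR = 5/6 × 100 = 83.3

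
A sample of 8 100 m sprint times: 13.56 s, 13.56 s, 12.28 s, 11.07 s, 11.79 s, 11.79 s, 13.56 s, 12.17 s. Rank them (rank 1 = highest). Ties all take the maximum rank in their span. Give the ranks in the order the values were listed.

3, 3, 4, 8, 7, 7, 3, 5

Sorted (descending): 13.56, 13.56, 13.56, 12.28, 12.17, 11.79, 11.79, 11.07
The 3 values of 13.56 occupy positions 1–3 → each gets rank 3.
The 2 values of 11.79 occupy positions 6–7 → each gets rank 7.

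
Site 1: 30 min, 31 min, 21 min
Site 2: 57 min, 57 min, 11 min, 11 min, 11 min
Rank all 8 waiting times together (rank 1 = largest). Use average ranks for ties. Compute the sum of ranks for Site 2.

24

Sorted (descending): 57, 57, 31, 30, 21, 11, 11, 11
The 2 values of 57 occupy positions 1–2 → average rank (1+2)/2 = 1.5.
The 3 values of 11 occupy positions 6–8 → average rank 7.
Site 2 values → pooled ranks: 57→1.5, 57→1.5, 11→7, 11→7, 11→7
Rank sum = 1.5 + 1.5 + 7 + 7 + 7 = 24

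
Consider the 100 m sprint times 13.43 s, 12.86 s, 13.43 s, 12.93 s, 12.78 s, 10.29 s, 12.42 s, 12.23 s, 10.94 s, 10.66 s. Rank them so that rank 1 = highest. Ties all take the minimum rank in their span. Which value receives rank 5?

Sorted (descending): 13.43, 13.43, 12.93, 12.86, 12.78, 12.42, 12.23, 10.94, 10.66, 10.29
The 2 values of 13.43 occupy positions 1–2 → each gets rank 1.
Rank 5 → value 12.78.

12.78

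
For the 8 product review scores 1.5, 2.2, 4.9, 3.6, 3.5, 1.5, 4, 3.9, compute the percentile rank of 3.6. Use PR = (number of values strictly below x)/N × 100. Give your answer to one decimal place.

N = 8.
Strictly below 3.6: 4. Equal to 3.6: 1.
PR = 4/8 × 100 = 50.0

50.0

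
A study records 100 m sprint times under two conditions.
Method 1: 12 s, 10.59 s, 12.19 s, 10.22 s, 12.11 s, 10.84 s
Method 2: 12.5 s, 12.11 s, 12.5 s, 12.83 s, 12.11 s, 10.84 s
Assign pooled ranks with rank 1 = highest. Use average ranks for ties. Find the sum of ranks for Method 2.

27.5

Sorted (descending): 12.83, 12.5, 12.5, 12.19, 12.11, 12.11, 12.11, 12, 10.84, 10.84, 10.59, 10.22
The 2 values of 12.5 occupy positions 2–3 → average rank (2+3)/2 = 2.5.
The 3 values of 12.11 occupy positions 5–7 → average rank 6.
The 2 values of 10.84 occupy positions 9–10 → average rank (9+10)/2 = 9.5.
Method 2 values → pooled ranks: 12.5→2.5, 12.11→6, 12.5→2.5, 12.83→1, 12.11→6, 10.84→9.5
Rank sum = 2.5 + 6 + 2.5 + 1 + 6 + 9.5 = 27.5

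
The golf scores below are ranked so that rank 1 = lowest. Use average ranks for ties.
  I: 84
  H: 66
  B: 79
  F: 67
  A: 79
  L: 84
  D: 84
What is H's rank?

1

Sorted (ascending): 66, 67, 79, 79, 84, 84, 84
The 2 values of 79 occupy positions 3–4 → average rank (3+4)/2 = 3.5.
The 3 values of 84 occupy positions 5–7 → average rank 6.
H has value 66 → rank 1.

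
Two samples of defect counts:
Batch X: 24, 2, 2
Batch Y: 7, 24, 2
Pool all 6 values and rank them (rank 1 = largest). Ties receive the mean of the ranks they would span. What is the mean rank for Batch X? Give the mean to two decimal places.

3.83

Sorted (descending): 24, 24, 7, 2, 2, 2
The 2 values of 24 occupy positions 1–2 → average rank (1+2)/2 = 1.5.
The 3 values of 2 occupy positions 4–6 → average rank 5.
Batch X values → pooled ranks: 24→1.5, 2→5, 2→5
Mean rank = (1.5 + 5 + 5) / 3 = 3.83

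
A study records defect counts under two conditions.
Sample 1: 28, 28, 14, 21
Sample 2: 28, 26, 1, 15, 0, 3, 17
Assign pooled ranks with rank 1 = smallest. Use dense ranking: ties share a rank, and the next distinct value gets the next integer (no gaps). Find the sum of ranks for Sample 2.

Sorted (ascending): 0, 1, 3, 14, 15, 17, 21, 26, 28, 28, 28
The 3 values of 28 share dense rank 9.
Remaining distinct values take the next consecutive integers.
Sample 2 values → pooled ranks: 28→9, 26→8, 1→2, 15→5, 0→1, 3→3, 17→6
Rank sum = 9 + 8 + 2 + 5 + 1 + 3 + 6 = 34

34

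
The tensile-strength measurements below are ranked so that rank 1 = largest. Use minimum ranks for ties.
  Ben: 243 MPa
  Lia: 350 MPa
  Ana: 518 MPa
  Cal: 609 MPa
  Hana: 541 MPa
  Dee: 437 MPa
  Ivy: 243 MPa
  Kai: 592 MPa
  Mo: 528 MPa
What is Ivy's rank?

Sorted (descending): 609, 592, 541, 528, 518, 437, 350, 243, 243
The 2 values of 243 occupy positions 8–9 → each gets rank 8.
Ivy has value 243 MPa → rank 8.

8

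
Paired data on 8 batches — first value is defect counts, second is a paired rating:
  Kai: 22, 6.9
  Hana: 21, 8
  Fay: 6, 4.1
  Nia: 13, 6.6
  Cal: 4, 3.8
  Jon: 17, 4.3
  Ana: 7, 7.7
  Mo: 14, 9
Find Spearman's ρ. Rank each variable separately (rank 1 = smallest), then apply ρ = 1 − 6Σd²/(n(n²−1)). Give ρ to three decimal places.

0.571

Ranks of variable 1: 8, 7, 2, 4, 1, 6, 3, 5
Ranks of variable 2: 5, 7, 2, 4, 1, 3, 6, 8
d = r₁ − r₂: 3, 0, 0, 0, 0, 3, -3, -3
d²: 9, 0, 0, 0, 0, 9, 9, 9; Σd² = 36
ρ = 1 − 6·36/(8·63) = 1 − 216/504 = 0.571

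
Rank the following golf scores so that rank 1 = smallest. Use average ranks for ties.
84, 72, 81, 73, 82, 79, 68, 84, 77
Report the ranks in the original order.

8.5, 2, 6, 3, 7, 5, 1, 8.5, 4

Sorted (ascending): 68, 72, 73, 77, 79, 81, 82, 84, 84
The 2 values of 84 occupy positions 8–9 → average rank (8+9)/2 = 8.5.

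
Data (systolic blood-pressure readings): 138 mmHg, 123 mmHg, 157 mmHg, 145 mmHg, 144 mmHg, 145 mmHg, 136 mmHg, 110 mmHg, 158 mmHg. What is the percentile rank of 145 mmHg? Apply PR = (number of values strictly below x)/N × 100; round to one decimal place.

55.6

N = 9.
Strictly below 145: 5. Equal to 145: 2.
PR = 5/9 × 100 = 55.6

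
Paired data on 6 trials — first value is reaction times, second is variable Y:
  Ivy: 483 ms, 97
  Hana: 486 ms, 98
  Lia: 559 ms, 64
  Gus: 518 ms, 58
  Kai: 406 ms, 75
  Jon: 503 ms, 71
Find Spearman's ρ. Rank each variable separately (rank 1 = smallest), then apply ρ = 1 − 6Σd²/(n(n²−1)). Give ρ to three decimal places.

-0.714

Ranks of variable 1: 2, 3, 6, 5, 1, 4
Ranks of variable 2: 5, 6, 2, 1, 4, 3
d = r₁ − r₂: -3, -3, 4, 4, -3, 1
d²: 9, 9, 16, 16, 9, 1; Σd² = 60
ρ = 1 − 6·60/(6·35) = 1 − 360/210 = -0.714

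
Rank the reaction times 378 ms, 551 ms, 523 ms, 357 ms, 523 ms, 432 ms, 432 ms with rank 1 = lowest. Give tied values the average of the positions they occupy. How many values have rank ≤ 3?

Sorted (ascending): 357, 378, 432, 432, 523, 523, 551
The 2 values of 432 occupy positions 3–4 → average rank (3+4)/2 = 3.5.
The 2 values of 523 occupy positions 5–6 → average rank (5+6)/2 = 5.5.
Ranks ≤ 3: {1, 2} → 2 values.

2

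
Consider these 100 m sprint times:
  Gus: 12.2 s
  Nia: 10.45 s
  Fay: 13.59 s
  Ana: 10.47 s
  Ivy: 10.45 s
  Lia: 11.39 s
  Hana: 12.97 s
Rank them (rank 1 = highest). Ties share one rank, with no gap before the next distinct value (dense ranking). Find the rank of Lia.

4

Sorted (descending): 13.59, 12.97, 12.2, 11.39, 10.47, 10.45, 10.45
The 2 values of 10.45 share dense rank 6.
Remaining distinct values take the next consecutive integers.
Lia has value 11.39 s → rank 4.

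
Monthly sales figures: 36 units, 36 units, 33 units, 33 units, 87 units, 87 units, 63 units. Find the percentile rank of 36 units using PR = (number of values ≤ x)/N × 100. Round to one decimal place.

N = 7.
Strictly below 36: 2. Equal to 36: 2.
PR = 4/7 × 100 = 57.1

57.1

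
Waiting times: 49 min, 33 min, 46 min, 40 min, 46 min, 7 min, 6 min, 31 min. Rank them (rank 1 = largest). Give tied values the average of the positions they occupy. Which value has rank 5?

Sorted (descending): 49, 46, 46, 40, 33, 31, 7, 6
The 2 values of 46 occupy positions 2–3 → average rank (2+3)/2 = 2.5.
Rank 5 → value 33.

33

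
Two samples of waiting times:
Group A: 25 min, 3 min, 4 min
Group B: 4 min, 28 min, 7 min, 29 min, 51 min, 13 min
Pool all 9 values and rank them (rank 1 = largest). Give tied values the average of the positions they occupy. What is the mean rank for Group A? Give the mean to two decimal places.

6.83

Sorted (descending): 51, 29, 28, 25, 13, 7, 4, 4, 3
The 2 values of 4 occupy positions 7–8 → average rank (7+8)/2 = 7.5.
Group A values → pooled ranks: 25→4, 3→9, 4→7.5
Mean rank = (4 + 9 + 7.5) / 3 = 6.83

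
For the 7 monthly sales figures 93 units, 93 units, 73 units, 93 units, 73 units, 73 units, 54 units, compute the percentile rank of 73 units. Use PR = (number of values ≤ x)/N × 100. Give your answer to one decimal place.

N = 7.
Strictly below 73: 1. Equal to 73: 3.
PR = 4/7 × 100 = 57.1

57.1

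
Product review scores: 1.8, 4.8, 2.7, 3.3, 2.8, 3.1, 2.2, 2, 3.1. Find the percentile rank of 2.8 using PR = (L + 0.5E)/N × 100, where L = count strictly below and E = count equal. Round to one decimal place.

50.0

N = 9.
Strictly below 2.8: 4. Equal to 2.8: 1.
PR = (4 + 0.5·1)/9 × 100 = 50.0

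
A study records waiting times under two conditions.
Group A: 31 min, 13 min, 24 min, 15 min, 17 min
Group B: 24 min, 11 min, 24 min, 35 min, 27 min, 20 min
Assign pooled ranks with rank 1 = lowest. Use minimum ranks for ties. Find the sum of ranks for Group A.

25

Sorted (ascending): 11, 13, 15, 17, 20, 24, 24, 24, 27, 31, 35
The 3 values of 24 occupy positions 6–8 → each gets rank 6.
Group A values → pooled ranks: 31→10, 13→2, 24→6, 15→3, 17→4
Rank sum = 10 + 2 + 6 + 3 + 4 = 25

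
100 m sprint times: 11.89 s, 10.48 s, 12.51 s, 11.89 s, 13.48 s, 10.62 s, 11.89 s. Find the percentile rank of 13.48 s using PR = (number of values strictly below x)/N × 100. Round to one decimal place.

85.7

N = 7.
Strictly below 13.48: 6. Equal to 13.48: 1.
PR = 6/7 × 100 = 85.7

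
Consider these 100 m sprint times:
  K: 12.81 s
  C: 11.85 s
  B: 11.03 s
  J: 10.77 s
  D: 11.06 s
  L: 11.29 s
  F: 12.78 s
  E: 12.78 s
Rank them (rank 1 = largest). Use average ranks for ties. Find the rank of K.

Sorted (descending): 12.81, 12.78, 12.78, 11.85, 11.29, 11.06, 11.03, 10.77
The 2 values of 12.78 occupy positions 2–3 → average rank (2+3)/2 = 2.5.
K has value 12.81 s → rank 1.

1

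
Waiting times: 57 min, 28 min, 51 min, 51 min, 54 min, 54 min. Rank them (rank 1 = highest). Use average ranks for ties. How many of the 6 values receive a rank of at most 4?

3

Sorted (descending): 57, 54, 54, 51, 51, 28
The 2 values of 54 occupy positions 2–3 → average rank (2+3)/2 = 2.5.
The 2 values of 51 occupy positions 4–5 → average rank (4+5)/2 = 4.5.
Ranks ≤ 4: {1, 2.5, 2.5} → 3 values.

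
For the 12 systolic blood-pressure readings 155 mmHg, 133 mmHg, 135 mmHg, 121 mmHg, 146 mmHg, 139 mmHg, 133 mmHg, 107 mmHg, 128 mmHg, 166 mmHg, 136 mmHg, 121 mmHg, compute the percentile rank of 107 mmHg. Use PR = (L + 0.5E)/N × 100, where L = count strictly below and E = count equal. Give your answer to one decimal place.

N = 12.
Strictly below 107: 0. Equal to 107: 1.
PR = (0 + 0.5·1)/12 × 100 = 4.2

4.2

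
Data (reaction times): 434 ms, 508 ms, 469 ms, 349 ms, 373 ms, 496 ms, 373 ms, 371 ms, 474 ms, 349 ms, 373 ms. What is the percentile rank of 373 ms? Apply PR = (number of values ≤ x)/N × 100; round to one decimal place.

54.5

N = 11.
Strictly below 373: 3. Equal to 373: 3.
PR = 6/11 × 100 = 54.5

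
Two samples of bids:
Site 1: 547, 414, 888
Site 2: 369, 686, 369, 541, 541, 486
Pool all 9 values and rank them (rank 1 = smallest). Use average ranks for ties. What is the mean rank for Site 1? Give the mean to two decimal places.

Sorted (ascending): 369, 369, 414, 486, 541, 541, 547, 686, 888
The 2 values of 369 occupy positions 1–2 → average rank (1+2)/2 = 1.5.
The 2 values of 541 occupy positions 5–6 → average rank (5+6)/2 = 5.5.
Site 1 values → pooled ranks: 547→7, 414→3, 888→9
Mean rank = (7 + 3 + 9) / 3 = 6.33

6.33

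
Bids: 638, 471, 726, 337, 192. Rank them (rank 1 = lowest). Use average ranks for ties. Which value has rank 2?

Sorted (ascending): 192, 337, 471, 638, 726
No ties — each value takes its position as its rank.
Rank 2 → value 337.

337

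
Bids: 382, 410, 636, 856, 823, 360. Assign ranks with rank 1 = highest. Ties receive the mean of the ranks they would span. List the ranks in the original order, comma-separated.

Sorted (descending): 856, 823, 636, 410, 382, 360
No ties — each value takes its position as its rank.

5, 4, 3, 1, 2, 6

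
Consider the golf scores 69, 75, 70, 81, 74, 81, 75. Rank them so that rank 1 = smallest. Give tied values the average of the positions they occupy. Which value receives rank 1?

Sorted (ascending): 69, 70, 74, 75, 75, 81, 81
The 2 values of 75 occupy positions 4–5 → average rank (4+5)/2 = 4.5.
The 2 values of 81 occupy positions 6–7 → average rank (6+7)/2 = 6.5.
Rank 1 → value 69.

69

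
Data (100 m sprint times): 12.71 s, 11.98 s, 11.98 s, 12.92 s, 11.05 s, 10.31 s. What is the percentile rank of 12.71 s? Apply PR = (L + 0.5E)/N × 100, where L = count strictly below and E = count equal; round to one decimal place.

75.0

N = 6.
Strictly below 12.71: 4. Equal to 12.71: 1.
PR = (4 + 0.5·1)/6 × 100 = 75.0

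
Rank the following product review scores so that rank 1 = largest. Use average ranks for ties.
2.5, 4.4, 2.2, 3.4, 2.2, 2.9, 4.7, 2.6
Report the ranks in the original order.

6, 2, 7.5, 3, 7.5, 4, 1, 5

Sorted (descending): 4.7, 4.4, 3.4, 2.9, 2.6, 2.5, 2.2, 2.2
The 2 values of 2.2 occupy positions 7–8 → average rank (7+8)/2 = 7.5.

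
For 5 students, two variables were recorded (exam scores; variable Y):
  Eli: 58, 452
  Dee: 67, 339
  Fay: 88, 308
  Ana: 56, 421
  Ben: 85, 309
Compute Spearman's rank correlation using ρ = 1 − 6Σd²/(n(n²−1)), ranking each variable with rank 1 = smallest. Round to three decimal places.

-0.900

Ranks of variable 1: 2, 3, 5, 1, 4
Ranks of variable 2: 5, 3, 1, 4, 2
d = r₁ − r₂: -3, 0, 4, -3, 2
d²: 9, 0, 16, 9, 4; Σd² = 38
ρ = 1 − 6·38/(5·24) = 1 − 228/120 = -0.900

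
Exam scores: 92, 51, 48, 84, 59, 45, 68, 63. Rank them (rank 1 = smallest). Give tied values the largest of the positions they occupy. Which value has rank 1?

45

Sorted (ascending): 45, 48, 51, 59, 63, 68, 84, 92
No ties — each value takes its position as its rank.
Rank 1 → value 45.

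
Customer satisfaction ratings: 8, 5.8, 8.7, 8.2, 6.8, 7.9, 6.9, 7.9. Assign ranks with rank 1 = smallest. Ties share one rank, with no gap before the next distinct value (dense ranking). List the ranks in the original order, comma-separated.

5, 1, 7, 6, 2, 4, 3, 4

Sorted (ascending): 5.8, 6.8, 6.9, 7.9, 7.9, 8, 8.2, 8.7
The 2 values of 7.9 share dense rank 4.
Remaining distinct values take the next consecutive integers.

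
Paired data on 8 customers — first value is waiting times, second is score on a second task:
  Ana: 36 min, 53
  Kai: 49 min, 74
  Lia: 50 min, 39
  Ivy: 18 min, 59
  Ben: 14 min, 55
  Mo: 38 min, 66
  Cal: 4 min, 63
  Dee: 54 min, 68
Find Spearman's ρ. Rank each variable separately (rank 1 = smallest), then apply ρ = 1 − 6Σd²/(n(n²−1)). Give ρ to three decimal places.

0.238

Ranks of variable 1: 4, 6, 7, 3, 2, 5, 1, 8
Ranks of variable 2: 2, 8, 1, 4, 3, 6, 5, 7
d = r₁ − r₂: 2, -2, 6, -1, -1, -1, -4, 1
d²: 4, 4, 36, 1, 1, 1, 16, 1; Σd² = 64
ρ = 1 − 6·64/(8·63) = 1 − 384/504 = 0.238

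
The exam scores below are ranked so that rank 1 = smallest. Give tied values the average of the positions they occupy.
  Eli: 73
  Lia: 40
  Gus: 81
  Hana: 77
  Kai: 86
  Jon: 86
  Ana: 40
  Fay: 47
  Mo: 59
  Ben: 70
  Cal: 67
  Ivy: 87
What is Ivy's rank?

Sorted (ascending): 40, 40, 47, 59, 67, 70, 73, 77, 81, 86, 86, 87
The 2 values of 40 occupy positions 1–2 → average rank (1+2)/2 = 1.5.
The 2 values of 86 occupy positions 10–11 → average rank (10+11)/2 = 10.5.
Ivy has value 87 → rank 12.

12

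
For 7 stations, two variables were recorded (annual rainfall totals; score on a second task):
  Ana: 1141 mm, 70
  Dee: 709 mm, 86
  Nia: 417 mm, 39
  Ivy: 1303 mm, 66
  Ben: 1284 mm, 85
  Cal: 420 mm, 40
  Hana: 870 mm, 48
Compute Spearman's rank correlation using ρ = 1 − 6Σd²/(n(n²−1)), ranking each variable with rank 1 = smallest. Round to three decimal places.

0.536

Ranks of variable 1: 5, 3, 1, 7, 6, 2, 4
Ranks of variable 2: 5, 7, 1, 4, 6, 2, 3
d = r₁ − r₂: 0, -4, 0, 3, 0, 0, 1
d²: 0, 16, 0, 9, 0, 0, 1; Σd² = 26
ρ = 1 − 6·26/(7·48) = 1 − 156/336 = 0.536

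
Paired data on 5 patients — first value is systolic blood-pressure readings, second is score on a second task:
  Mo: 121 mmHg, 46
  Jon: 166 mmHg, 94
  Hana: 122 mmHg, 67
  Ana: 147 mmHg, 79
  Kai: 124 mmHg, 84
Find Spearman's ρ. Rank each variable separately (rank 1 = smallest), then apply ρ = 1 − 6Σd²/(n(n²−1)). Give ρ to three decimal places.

Ranks of variable 1: 1, 5, 2, 4, 3
Ranks of variable 2: 1, 5, 2, 3, 4
d = r₁ − r₂: 0, 0, 0, 1, -1
d²: 0, 0, 0, 1, 1; Σd² = 2
ρ = 1 − 6·2/(5·24) = 1 − 12/120 = 0.900

0.900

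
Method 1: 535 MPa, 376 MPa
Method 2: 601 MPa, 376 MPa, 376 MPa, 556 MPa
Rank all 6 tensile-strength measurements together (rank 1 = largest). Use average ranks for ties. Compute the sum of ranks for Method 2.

13

Sorted (descending): 601, 556, 535, 376, 376, 376
The 3 values of 376 occupy positions 4–6 → average rank 5.
Method 2 values → pooled ranks: 601→1, 376→5, 376→5, 556→2
Rank sum = 1 + 5 + 5 + 2 = 13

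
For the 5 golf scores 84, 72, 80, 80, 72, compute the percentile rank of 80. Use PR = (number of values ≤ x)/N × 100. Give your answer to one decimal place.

N = 5.
Strictly below 80: 2. Equal to 80: 2.
PR = 4/5 × 100 = 80.0

80.0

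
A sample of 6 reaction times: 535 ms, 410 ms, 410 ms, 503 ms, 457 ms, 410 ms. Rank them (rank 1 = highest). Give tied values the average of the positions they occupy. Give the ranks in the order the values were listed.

Sorted (descending): 535, 503, 457, 410, 410, 410
The 3 values of 410 occupy positions 4–6 → average rank 5.

1, 5, 5, 2, 3, 5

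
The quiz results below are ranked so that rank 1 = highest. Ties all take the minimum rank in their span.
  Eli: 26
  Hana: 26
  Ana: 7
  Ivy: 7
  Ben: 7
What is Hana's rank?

1

Sorted (descending): 26, 26, 7, 7, 7
The 2 values of 26 occupy positions 1–2 → each gets rank 1.
The 3 values of 7 occupy positions 3–5 → each gets rank 3.
Hana has value 26 → rank 1.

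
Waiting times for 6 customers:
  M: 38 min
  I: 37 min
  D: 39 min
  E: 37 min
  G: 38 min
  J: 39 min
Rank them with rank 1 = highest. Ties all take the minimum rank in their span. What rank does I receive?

Sorted (descending): 39, 39, 38, 38, 37, 37
The 2 values of 39 occupy positions 1–2 → each gets rank 1.
The 2 values of 38 occupy positions 3–4 → each gets rank 3.
The 2 values of 37 occupy positions 5–6 → each gets rank 5.
I has value 37 min → rank 5.

5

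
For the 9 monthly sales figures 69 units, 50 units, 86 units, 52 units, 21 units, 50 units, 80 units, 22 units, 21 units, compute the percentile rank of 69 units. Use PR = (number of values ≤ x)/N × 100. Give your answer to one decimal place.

N = 9.
Strictly below 69: 6. Equal to 69: 1.
PR = 7/9 × 100 = 77.8

77.8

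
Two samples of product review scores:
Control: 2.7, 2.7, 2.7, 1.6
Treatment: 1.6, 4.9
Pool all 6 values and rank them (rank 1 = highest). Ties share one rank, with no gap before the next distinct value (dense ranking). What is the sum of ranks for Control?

9

Sorted (descending): 4.9, 2.7, 2.7, 2.7, 1.6, 1.6
The 3 values of 2.7 share dense rank 2.
The 2 values of 1.6 share dense rank 3.
Remaining distinct values take the next consecutive integers.
Control values → pooled ranks: 2.7→2, 2.7→2, 2.7→2, 1.6→3
Rank sum = 2 + 2 + 2 + 3 = 9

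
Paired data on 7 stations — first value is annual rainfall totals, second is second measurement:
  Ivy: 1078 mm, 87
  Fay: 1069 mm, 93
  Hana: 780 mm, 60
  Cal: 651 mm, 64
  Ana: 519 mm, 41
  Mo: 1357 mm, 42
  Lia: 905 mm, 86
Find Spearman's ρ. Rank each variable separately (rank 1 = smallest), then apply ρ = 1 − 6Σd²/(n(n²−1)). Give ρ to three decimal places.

0.393

Ranks of variable 1: 6, 5, 3, 2, 1, 7, 4
Ranks of variable 2: 6, 7, 3, 4, 1, 2, 5
d = r₁ − r₂: 0, -2, 0, -2, 0, 5, -1
d²: 0, 4, 0, 4, 0, 25, 1; Σd² = 34
ρ = 1 − 6·34/(7·48) = 1 − 204/336 = 0.393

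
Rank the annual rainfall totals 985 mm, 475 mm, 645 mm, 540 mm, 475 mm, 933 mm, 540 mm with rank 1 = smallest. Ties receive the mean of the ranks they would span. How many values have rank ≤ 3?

2

Sorted (ascending): 475, 475, 540, 540, 645, 933, 985
The 2 values of 475 occupy positions 1–2 → average rank (1+2)/2 = 1.5.
The 2 values of 540 occupy positions 3–4 → average rank (3+4)/2 = 3.5.
Ranks ≤ 3: {1.5, 1.5} → 2 values.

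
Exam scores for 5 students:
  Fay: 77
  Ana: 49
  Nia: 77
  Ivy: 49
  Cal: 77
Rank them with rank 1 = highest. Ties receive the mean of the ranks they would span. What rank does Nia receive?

2

Sorted (descending): 77, 77, 77, 49, 49
The 3 values of 77 occupy positions 1–3 → average rank 2.
The 2 values of 49 occupy positions 4–5 → average rank (4+5)/2 = 4.5.
Nia has value 77 → rank 2.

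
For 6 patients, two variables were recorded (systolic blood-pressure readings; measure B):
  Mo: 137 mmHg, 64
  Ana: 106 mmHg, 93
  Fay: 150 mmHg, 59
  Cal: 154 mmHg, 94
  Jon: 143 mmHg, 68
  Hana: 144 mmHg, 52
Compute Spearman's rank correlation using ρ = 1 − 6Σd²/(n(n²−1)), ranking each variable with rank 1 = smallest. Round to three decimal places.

-0.029

Ranks of variable 1: 2, 1, 5, 6, 3, 4
Ranks of variable 2: 3, 5, 2, 6, 4, 1
d = r₁ − r₂: -1, -4, 3, 0, -1, 3
d²: 1, 16, 9, 0, 1, 9; Σd² = 36
ρ = 1 − 6·36/(6·35) = 1 − 216/210 = -0.029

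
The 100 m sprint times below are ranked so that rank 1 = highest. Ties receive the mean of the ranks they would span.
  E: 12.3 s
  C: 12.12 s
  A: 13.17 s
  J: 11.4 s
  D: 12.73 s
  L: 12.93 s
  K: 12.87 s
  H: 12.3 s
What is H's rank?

Sorted (descending): 13.17, 12.93, 12.87, 12.73, 12.3, 12.3, 12.12, 11.4
The 2 values of 12.3 occupy positions 5–6 → average rank (5+6)/2 = 5.5.
H has value 12.3 s → rank 5.5.

5.5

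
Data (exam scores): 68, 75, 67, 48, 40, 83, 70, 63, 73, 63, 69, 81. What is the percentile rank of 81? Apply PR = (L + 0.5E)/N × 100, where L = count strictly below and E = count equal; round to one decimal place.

N = 12.
Strictly below 81: 10. Equal to 81: 1.
PR = (10 + 0.5·1)/12 × 100 = 87.5

87.5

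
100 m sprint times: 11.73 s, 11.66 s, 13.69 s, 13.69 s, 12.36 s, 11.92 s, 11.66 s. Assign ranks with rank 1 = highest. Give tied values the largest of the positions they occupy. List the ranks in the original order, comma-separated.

Sorted (descending): 13.69, 13.69, 12.36, 11.92, 11.73, 11.66, 11.66
The 2 values of 13.69 occupy positions 1–2 → each gets rank 2.
The 2 values of 11.66 occupy positions 6–7 → each gets rank 7.

5, 7, 2, 2, 3, 4, 7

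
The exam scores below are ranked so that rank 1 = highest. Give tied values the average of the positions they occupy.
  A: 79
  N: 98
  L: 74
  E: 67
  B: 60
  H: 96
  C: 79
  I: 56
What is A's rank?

Sorted (descending): 98, 96, 79, 79, 74, 67, 60, 56
The 2 values of 79 occupy positions 3–4 → average rank (3+4)/2 = 3.5.
A has value 79 → rank 3.5.

3.5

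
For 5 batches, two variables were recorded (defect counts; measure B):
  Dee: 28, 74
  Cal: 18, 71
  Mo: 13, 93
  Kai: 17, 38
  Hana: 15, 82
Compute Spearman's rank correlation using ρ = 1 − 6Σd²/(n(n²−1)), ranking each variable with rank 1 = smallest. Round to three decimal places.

-0.600

Ranks of variable 1: 5, 4, 1, 3, 2
Ranks of variable 2: 3, 2, 5, 1, 4
d = r₁ − r₂: 2, 2, -4, 2, -2
d²: 4, 4, 16, 4, 4; Σd² = 32
ρ = 1 − 6·32/(5·24) = 1 − 192/120 = -0.600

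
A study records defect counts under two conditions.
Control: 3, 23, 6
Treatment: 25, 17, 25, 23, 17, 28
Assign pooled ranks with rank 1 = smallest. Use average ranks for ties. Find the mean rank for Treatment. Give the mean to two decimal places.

6.08

Sorted (ascending): 3, 6, 17, 17, 23, 23, 25, 25, 28
The 2 values of 17 occupy positions 3–4 → average rank (3+4)/2 = 3.5.
The 2 values of 23 occupy positions 5–6 → average rank (5+6)/2 = 5.5.
The 2 values of 25 occupy positions 7–8 → average rank (7+8)/2 = 7.5.
Treatment values → pooled ranks: 25→7.5, 17→3.5, 25→7.5, 23→5.5, 17→3.5, 28→9
Mean rank = (7.5 + 3.5 + 7.5 + 5.5 + 3.5 + 9) / 6 = 6.08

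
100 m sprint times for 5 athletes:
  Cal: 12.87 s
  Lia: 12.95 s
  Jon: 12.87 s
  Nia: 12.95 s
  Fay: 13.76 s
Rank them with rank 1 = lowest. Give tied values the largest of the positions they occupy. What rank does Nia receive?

Sorted (ascending): 12.87, 12.87, 12.95, 12.95, 13.76
The 2 values of 12.87 occupy positions 1–2 → each gets rank 2.
The 2 values of 12.95 occupy positions 3–4 → each gets rank 4.
Nia has value 12.95 s → rank 4.

4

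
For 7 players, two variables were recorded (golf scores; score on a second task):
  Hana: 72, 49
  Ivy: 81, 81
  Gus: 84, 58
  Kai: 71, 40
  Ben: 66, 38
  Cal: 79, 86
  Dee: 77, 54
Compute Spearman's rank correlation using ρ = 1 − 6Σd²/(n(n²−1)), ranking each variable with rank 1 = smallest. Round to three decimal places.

Ranks of variable 1: 3, 6, 7, 2, 1, 5, 4
Ranks of variable 2: 3, 6, 5, 2, 1, 7, 4
d = r₁ − r₂: 0, 0, 2, 0, 0, -2, 0
d²: 0, 0, 4, 0, 0, 4, 0; Σd² = 8
ρ = 1 − 6·8/(7·48) = 1 − 48/336 = 0.857

0.857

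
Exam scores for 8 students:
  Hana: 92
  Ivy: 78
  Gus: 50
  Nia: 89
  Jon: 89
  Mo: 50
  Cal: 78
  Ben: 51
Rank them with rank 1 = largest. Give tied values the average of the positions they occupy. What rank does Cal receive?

Sorted (descending): 92, 89, 89, 78, 78, 51, 50, 50
The 2 values of 89 occupy positions 2–3 → average rank (2+3)/2 = 2.5.
The 2 values of 78 occupy positions 4–5 → average rank (4+5)/2 = 4.5.
The 2 values of 50 occupy positions 7–8 → average rank (7+8)/2 = 7.5.
Cal has value 78 → rank 4.5.

4.5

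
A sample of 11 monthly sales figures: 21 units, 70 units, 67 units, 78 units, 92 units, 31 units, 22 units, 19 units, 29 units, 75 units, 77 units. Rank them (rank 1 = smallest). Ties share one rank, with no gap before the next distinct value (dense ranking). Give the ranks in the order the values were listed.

2, 7, 6, 10, 11, 5, 3, 1, 4, 8, 9

Sorted (ascending): 19, 21, 22, 29, 31, 67, 70, 75, 77, 78, 92
No ties — each value takes its position as its rank.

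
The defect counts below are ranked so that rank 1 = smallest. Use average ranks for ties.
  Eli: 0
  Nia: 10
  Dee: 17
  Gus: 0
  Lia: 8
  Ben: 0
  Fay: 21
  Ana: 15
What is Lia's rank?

Sorted (ascending): 0, 0, 0, 8, 10, 15, 17, 21
The 3 values of 0 occupy positions 1–3 → average rank 2.
Lia has value 8 → rank 4.

4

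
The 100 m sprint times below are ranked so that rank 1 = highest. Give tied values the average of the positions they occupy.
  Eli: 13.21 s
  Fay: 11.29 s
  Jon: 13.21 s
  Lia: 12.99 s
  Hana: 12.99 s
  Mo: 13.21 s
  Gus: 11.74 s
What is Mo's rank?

Sorted (descending): 13.21, 13.21, 13.21, 12.99, 12.99, 11.74, 11.29
The 3 values of 13.21 occupy positions 1–3 → average rank 2.
The 2 values of 12.99 occupy positions 4–5 → average rank (4+5)/2 = 4.5.
Mo has value 13.21 s → rank 2.

2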